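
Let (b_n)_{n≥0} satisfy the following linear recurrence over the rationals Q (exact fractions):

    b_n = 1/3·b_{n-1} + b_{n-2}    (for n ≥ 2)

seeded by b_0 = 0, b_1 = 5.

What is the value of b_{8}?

b_2 = 1/3·5 + 1·0 = 5/3
b_3 = 1/3·5/3 + 1·5 = 50/9
b_4 = 1/3·50/9 + 1·5/3 = 95/27
b_5 = 1/3·95/27 + 1·50/9 = 545/81
b_6 = 1/3·545/81 + 1·95/27 = 1400/243
b_7 = 1/3·1400/243 + 1·545/81 = 6305/729
b_8 = 1/3·6305/729 + 1·1400/243 = 18905/2187

18905/2187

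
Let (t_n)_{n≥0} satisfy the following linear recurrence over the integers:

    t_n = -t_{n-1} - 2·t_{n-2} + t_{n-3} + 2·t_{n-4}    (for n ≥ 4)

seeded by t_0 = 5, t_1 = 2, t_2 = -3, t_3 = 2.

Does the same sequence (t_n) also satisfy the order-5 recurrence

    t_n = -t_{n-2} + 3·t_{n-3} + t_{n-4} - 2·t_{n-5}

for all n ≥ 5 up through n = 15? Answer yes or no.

yes

Terms t_0..t_15: 5, 2, -3, 2, 16, -19, -17, 75, -28, -177, 274, 202, -983, 499, 2217, -3794
n=5: candidate gives -19, actual t_5 = -19 ✓
n=6: candidate gives -17, actual t_6 = -17 ✓
n=7: candidate gives 75, actual t_7 = 75 ✓
n=8: candidate gives -28, actual t_8 = -28 ✓
n=9: candidate gives -177, actual t_9 = -177 ✓
n=10: candidate gives 274, actual t_10 = 274 ✓
n=11: candidate gives 202, actual t_11 = 202 ✓
n=12: candidate gives -983, actual t_12 = -983 ✓
n=13: candidate gives 499, actual t_13 = 499 ✓
n=14: candidate gives 2217, actual t_14 = 2217 ✓
n=15: candidate gives -3794, actual t_15 = -3794 ✓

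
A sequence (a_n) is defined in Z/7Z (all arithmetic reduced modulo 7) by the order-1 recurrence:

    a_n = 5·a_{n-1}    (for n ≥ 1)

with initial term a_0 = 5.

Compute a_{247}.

4

a_1 = 5·5 = 4
a_2 = 5·4 = 6
a_3 = 5·6 = 2
a_4 = 5·2 = 3
a_5 = 5·3 = 1
a_6 = 5·1 = 5
(a_6) = (5) = (a_0), so the sequence has period 6.
247 ≡ 1 (mod 6), hence a_247 = a_1 = 4.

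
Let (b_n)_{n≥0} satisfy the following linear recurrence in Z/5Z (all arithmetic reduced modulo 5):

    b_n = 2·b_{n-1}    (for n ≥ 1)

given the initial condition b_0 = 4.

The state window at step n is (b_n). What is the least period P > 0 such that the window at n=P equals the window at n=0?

4

n=0: window = (4)
n=1: window = (3)
n=2: window = (1)
n=3: window = (2)
n=4: window = (4)
window at n=4 equals window at n=0 → period = 4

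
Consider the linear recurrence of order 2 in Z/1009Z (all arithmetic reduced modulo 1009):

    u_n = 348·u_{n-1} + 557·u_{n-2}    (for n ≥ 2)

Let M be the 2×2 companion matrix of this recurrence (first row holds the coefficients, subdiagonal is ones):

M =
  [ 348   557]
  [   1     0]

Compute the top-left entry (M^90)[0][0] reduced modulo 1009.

861

(M^90)[0][0] is the top entry after applying M 90 times to the unit state (1, 0). Equivalently it is h_{91} for the auxiliary sequence (h_n) obeying the same recurrence with h_1 = 1 and h_i = 0 for 0 ≤ i < 1:
h_2 = 348·1 + 557·0 = 348
h_3 = 348·348 + 557·1 = 581
h_4 = 348·581 + 557·348 = 496
h_5 = 348·496 + 557·581 = 806
h_6 = 348·806 + 557·496 = 801
h_7 = 348·801 + 557·806 = 201
h_8 = 348·201 + 557·801 = 506
h_9 = 348·506 + 557·201 = 480
h_10 = 348·480 + 557·506 = 886
h_11 = 348·886 + 557·480 = 558
h_12 = 348·558 + 557·886 = 557
h_13 = 348·557 + 557·558 = 142
h_14 = 348·142 + 557·557 = 461
h_15 = 348·461 + 557·142 = 389
h_16 = 348·389 + 557·461 = 657
h_17 = 348·657 + 557·389 = 340
h_18 = 348·340 + 557·657 = 958
h_19 = 348·958 + 557·340 = 102
h_20 = 348·102 + 557·958 = 26
h_21 = 348·26 + 557·102 = 277
h_22 = 348·277 + 557·26 = 897
h_23 = 348·897 + 557·277 = 287
h_24 = 348·287 + 557·897 = 159
h_25 = 348·159 + 557·287 = 274
h_26 = 348·274 + 557·159 = 277
h_27 = 348·277 + 557·274 = 800
h_28 = 348·800 + 557·277 = 837
h_29 = 348·837 + 557·800 = 306
h_30 = 348·306 + 557·837 = 594
h_31 = 348·594 + 557·306 = 797
h_32 = 348·797 + 557·594 = 796
h_33 = 348·796 + 557·797 = 511
h_34 = 348·511 + 557·796 = 665
h_35 = 348·665 + 557·511 = 448
h_36 = 348·448 + 557·665 = 620
h_37 = 348·620 + 557·448 = 147
h_38 = 348·147 + 557·620 = 968
h_39 = 348·968 + 557·147 = 8
h_40 = 348·8 + 557·968 = 127
h_41 = 348·127 + 557·8 = 220
h_42 = 348·220 + 557·127 = 994
h_43 = 348·994 + 557·220 = 276
h_44 = 348·276 + 557·994 = 919
h_45 = 348·919 + 557·276 = 323
h_46 = 348·323 + 557·919 = 725
h_47 = 348·725 + 557·323 = 359
h_48 = 348·359 + 557·725 = 41
h_49 = 348·41 + 557·359 = 323
h_50 = 348·323 + 557·41 = 35
h_51 = 348·35 + 557·323 = 381
h_52 = 348·381 + 557·35 = 733
h_53 = 348·733 + 557·381 = 134
h_54 = 348·134 + 557·733 = 863
h_55 = 348·863 + 557·134 = 623
h_56 = 348·623 + 557·863 = 276
h_57 = 348·276 + 557·623 = 108
h_58 = 348·108 + 557·276 = 615
h_59 = 348·615 + 557·108 = 737
h_60 = 348·737 + 557·615 = 694
h_61 = 348·694 + 557·737 = 207
h_62 = 348·207 + 557·694 = 508
h_63 = 348·508 + 557·207 = 482
h_64 = 348·482 + 557·508 = 678
h_65 = 348·678 + 557·482 = 927
h_66 = 348·927 + 557·678 = 1005
h_67 = 348·1005 + 557·927 = 357
h_68 = 348·357 + 557·1005 = 928
h_69 = 348·928 + 557·357 = 140
h_70 = 348·140 + 557·928 = 576
h_71 = 348·576 + 557·140 = 953
h_72 = 348·953 + 557·576 = 662
h_73 = 348·662 + 557·953 = 411
h_74 = 348·411 + 557·662 = 199
h_75 = 348·199 + 557·411 = 524
h_76 = 348·524 + 557·199 = 585
h_77 = 348·585 + 557·524 = 29
h_78 = 348·29 + 557·585 = 949
h_79 = 348·949 + 557·29 = 318
h_80 = 348·318 + 557·949 = 560
h_81 = 348·560 + 557·318 = 694
h_82 = 348·694 + 557·560 = 500
h_83 = 348·500 + 557·694 = 563
h_84 = 348·563 + 557·500 = 194
h_85 = 348·194 + 557·563 = 710
h_86 = 348·710 + 557·194 = 979
h_87 = 348·979 + 557·710 = 601
h_88 = 348·601 + 557·979 = 728
h_89 = 348·728 + 557·601 = 863
h_90 = 348·863 + 557·728 = 529
h_91 = 348·529 + 557·863 = 861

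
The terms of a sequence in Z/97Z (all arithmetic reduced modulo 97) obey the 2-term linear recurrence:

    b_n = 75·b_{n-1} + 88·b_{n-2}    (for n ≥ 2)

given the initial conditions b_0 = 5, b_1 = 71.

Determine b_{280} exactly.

b_2 = 75·71 + 88·5 = 42
b_3 = 75·42 + 88·71 = 86
b_4 = 75·86 + 88·42 = 58
b_5 = 75·58 + 88·86 = 84
b_6 = 75·84 + 88·58 = 55
b_7 = 75·55 + 88·84 = 71
Continuing the recurrence:
  b_8 = 77;  b_9 = 92;  b_10 = 96;  b_11 = 67;  b_12 = 87;  b_13 = 5
  b_14 = 77;  b_15 = 7;  b_16 = 26;  b_17 = 44;  b_18 = 59;  b_19 = 52
  b_20 = 71;  b_21 = 7;  b_22 = 80;  b_23 = 20;  b_24 = 4;  b_25 = 23
  b_26 = 40;  b_27 = 77;  b_28 = 80;  b_29 = 69;  b_30 = 90;  b_31 = 18
  b_32 = 55;  b_33 = 83;  b_34 = 7;  b_35 = 69;  b_36 = 68;  b_37 = 17
  b_38 = 81;  b_39 = 5;  b_40 = 34;  b_41 = 80;  b_42 = 68;  b_43 = 15
  b_44 = 28;  b_45 = 25;  b_46 = 71;  b_47 = 56;  b_48 = 69;  b_49 = 15
  b_50 = 19;  b_51 = 29;  b_52 = 64;  b_53 = 77;  b_54 = 58;  b_55 = 68
  b_56 = 19;  b_57 = 37;  b_58 = 82;  b_59 = 94;  b_60 = 7;  b_61 = 67
  b_62 = 15;  b_63 = 37;  b_64 = 21;  b_65 = 78;  b_66 = 35;  b_67 = 80
  b_68 = 59;  b_69 = 19;  b_70 = 21;  b_71 = 46;  b_72 = 60;  b_73 = 12
  b_74 = 69;  b_75 = 23;  b_76 = 37;  b_77 = 46;  b_78 = 13;  b_79 = 76
  b_80 = 54;  b_81 = 68;  b_82 = 55;  b_83 = 21;  b_84 = 13;  b_85 = 10
  b_86 = 51;  b_87 = 49;  b_88 = 15;  b_89 = 5;  b_90 = 46;  b_91 = 10
  b_92 = 45;  b_93 = 84;  b_94 = 75;  b_95 = 19;  b_96 = 71;  b_97 = 13
  b_98 = 45;  b_99 = 57;  b_100 = 87;  b_101 = 95;  b_102 = 37;  b_103 = 77
  b_104 = 10;  b_105 = 57;  b_106 = 14;  b_107 = 52;  b_108 = 88;  b_109 = 21
  b_110 = 7;  b_111 = 45;  b_112 = 14;  b_113 = 63;  b_114 = 40;  b_115 = 8
  b_116 = 46;  b_117 = 80;  b_118 = 57;  b_119 = 63;  b_120 = 41;  b_121 = 83
  b_122 = 36;  b_123 = 13;  b_124 = 69;  b_125 = 14;  b_126 = 41;  b_127 = 39
  b_128 = 34;  b_129 = 65;  b_130 = 10;  b_131 = 68;  b_132 = 63;  b_133 = 39
  b_134 = 30;  b_135 = 56;  b_136 = 50;  b_137 = 45;  b_138 = 15;  b_139 = 41
  b_140 = 30;  b_141 = 38;  b_142 = 58;  b_143 = 31;  b_144 = 57;  b_145 = 19
  b_146 = 39;  b_147 = 38;  b_148 = 74;  b_149 = 67;  b_150 = 91;  b_151 = 14
  b_152 = 37;  b_153 = 30;  b_154 = 74;  b_155 = 42;  b_156 = 59;  b_157 = 70
  b_158 = 63;  b_159 = 21;  b_160 = 38;  b_161 = 42;  b_162 = 92;  b_163 = 23
  b_164 = 24;  b_165 = 41;  b_166 = 46;  b_167 = 74;  b_168 = 92;  b_169 = 26
  b_170 = 55;  b_171 = 11;  b_172 = 39;  b_173 = 13;  b_174 = 42;  b_175 = 26
  b_176 = 20;  b_177 = 5;  b_178 = 1;  b_179 = 30;  b_180 = 10;  b_181 = 92
  b_182 = 20;  b_183 = 90;  b_184 = 71;  b_185 = 53;  b_186 = 38;  b_187 = 45
  b_188 = 26;  b_189 = 90;  b_190 = 17;  b_191 = 77;  b_192 = 93;  b_193 = 74
  b_194 = 57;  b_195 = 20;  b_196 = 17;  b_197 = 28;  b_198 = 7;  b_199 = 79
  b_200 = 42;  b_201 = 14;  b_202 = 90;  b_203 = 28;  b_204 = 29;  b_205 = 80
  b_206 = 16;  b_207 = 92;  b_208 = 63;  b_209 = 17;  b_210 = 29;  b_211 = 82
  b_212 = 69;  b_213 = 72;  b_214 = 26;  b_215 = 41;  b_216 = 28;  b_217 = 82
  b_218 = 78;  b_219 = 68;  b_220 = 33;  b_221 = 20;  b_222 = 39;  b_223 = 29
  b_224 = 78;  b_225 = 60;  b_226 = 15;  b_227 = 3;  b_228 = 90;  b_229 = 30
  b_230 = 82;  b_231 = 60;  b_232 = 76;  b_233 = 19;  b_234 = 62;  b_235 = 17
  b_236 = 38;  b_237 = 78;  b_238 = 76;  b_239 = 51;  b_240 = 37;  b_241 = 85
  b_242 = 28;  b_243 = 74;  b_244 = 60;  b_245 = 51;  b_246 = 84;  b_247 = 21
  b_248 = 43;  b_249 = 29;  b_250 = 42;  b_251 = 76;  b_252 = 84;  b_253 = 87
  b_254 = 46;  b_255 = 48;  b_256 = 82;  b_257 = 92;  b_258 = 51;  b_259 = 87
  b_260 = 52;  b_261 = 13;  b_262 = 22;  b_263 = 78;  b_264 = 26;  b_265 = 84
  b_266 = 52;  b_267 = 40;  b_268 = 10;  b_269 = 2;  b_270 = 60;  b_271 = 20
  b_272 = 87;  b_273 = 40;  b_274 = 83;  b_275 = 45;  b_276 = 9;  b_277 = 76
  b_278 = 90
b_279 = 75·90 + 88·76 = 52
b_280 = 75·52 + 88·90 = 83

83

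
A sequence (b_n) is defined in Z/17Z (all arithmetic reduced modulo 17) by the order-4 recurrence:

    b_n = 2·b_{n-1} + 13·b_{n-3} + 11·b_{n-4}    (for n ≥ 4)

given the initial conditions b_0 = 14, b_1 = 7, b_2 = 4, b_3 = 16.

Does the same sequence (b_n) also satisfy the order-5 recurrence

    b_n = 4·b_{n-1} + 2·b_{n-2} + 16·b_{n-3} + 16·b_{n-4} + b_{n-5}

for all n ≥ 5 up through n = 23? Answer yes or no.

Terms b_0..b_23: 14, 7, 4, 16, 5, 3, 3, 9, 10, 7, 11, 13, 6, 11, 6, 12, 12, 2, 5, 9, 6, 14, 13, 16
n=5: candidate gives 4, actual b_5 = 3 ✗

no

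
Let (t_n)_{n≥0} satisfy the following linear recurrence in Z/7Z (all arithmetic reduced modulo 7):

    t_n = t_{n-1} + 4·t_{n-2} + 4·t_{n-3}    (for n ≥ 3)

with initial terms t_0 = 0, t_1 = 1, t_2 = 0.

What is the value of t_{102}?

t_3 = 1·0 + 4·1 + 4·0 = 4
t_4 = 1·4 + 4·0 + 4·1 = 1
t_5 = 1·1 + 4·4 + 4·0 = 3
t_6 = 1·3 + 4·1 + 4·4 = 2
t_7 = 1·2 + 4·3 + 4·1 = 4
t_8 = 1·4 + 4·2 + 4·3 = 3
t_9 = 1·3 + 4·4 + 4·2 = 6
t_10 = 1·6 + 4·3 + 4·4 = 6
t_11 = 1·6 + 4·6 + 4·3 = 0
t_12 = 1·0 + 4·6 + 4·6 = 6
t_13 = 1·6 + 4·0 + 4·6 = 2
t_14 = 1·2 + 4·6 + 4·0 = 5
t_15 = 1·5 + 4·2 + 4·6 = 2
t_16 = 1·2 + 4·5 + 4·2 = 2
t_17 = 1·2 + 4·2 + 4·5 = 2
t_18 = 1·2 + 4·2 + 4·2 = 4
t_19 = 1·4 + 4·2 + 4·2 = 6
t_20 = 1·6 + 4·4 + 4·2 = 2
t_21 = 1·2 + 4·6 + 4·4 = 0
t_22 = 1·0 + 4·2 + 4·6 = 4
t_23 = 1·4 + 4·0 + 4·2 = 5
t_24 = 1·5 + 4·4 + 4·0 = 0
t_25 = 1·0 + 4·5 + 4·4 = 1
t_26 = 1·1 + 4·0 + 4·5 = 0
(t_24, t_25, t_26) = (0, 1, 0) = (t_0, t_1, t_2), so the sequence has period 24.
102 ≡ 6 (mod 24), hence t_102 = t_6 = 2.

2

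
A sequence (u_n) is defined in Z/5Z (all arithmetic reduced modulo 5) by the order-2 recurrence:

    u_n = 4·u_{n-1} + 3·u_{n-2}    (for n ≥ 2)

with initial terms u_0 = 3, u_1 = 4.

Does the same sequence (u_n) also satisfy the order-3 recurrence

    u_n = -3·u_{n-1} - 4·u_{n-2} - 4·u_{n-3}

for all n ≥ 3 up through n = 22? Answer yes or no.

Terms u_0..u_22: 3, 4, 0, 2, 3, 3, 1, 3, 0, 4, 1, 1, 2, 1, 0, 3, 2, 2, 4, 2, 0, 1, 4
n=3: candidate gives 2, actual u_3 = 2 ✓
n=4: candidate gives 3, actual u_4 = 3 ✓
n=5: candidate gives 3, actual u_5 = 3 ✓
n=6: candidate gives 1, actual u_6 = 1 ✓
n=7: candidate gives 3, actual u_7 = 3 ✓
n=8: candidate gives 0, actual u_8 = 0 ✓
n=9: candidate gives 4, actual u_9 = 4 ✓
n=10: candidate gives 1, actual u_10 = 1 ✓
n=11: candidate gives 1, actual u_11 = 1 ✓
n=12: candidate gives 2, actual u_12 = 2 ✓
n=13: candidate gives 1, actual u_13 = 1 ✓
n=14: candidate gives 0, actual u_14 = 0 ✓
n=15: candidate gives 3, actual u_15 = 3 ✓
n=16: candidate gives 2, actual u_16 = 2 ✓
n=17: candidate gives 2, actual u_17 = 2 ✓
n=18: candidate gives 4, actual u_18 = 4 ✓
n=19: candidate gives 2, actual u_19 = 2 ✓
n=20: candidate gives 0, actual u_20 = 0 ✓
n=21: candidate gives 1, actual u_21 = 1 ✓
n=22: candidate gives 4, actual u_22 = 4 ✓

yes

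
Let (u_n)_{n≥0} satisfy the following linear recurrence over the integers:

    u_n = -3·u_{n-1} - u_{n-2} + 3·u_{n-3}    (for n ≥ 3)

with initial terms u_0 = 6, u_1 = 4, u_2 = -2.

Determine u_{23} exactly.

u_3 = -3·-2 + -1·4 + 3·6 = 20
u_4 = -3·20 + -1·-2 + 3·4 = -46
u_5 = -3·-46 + -1·20 + 3·-2 = 112
u_6 = -3·112 + -1·-46 + 3·20 = -230
u_7 = -3·-230 + -1·112 + 3·-46 = 440
u_8 = -3·440 + -1·-230 + 3·112 = -754
u_9 = -3·-754 + -1·440 + 3·-230 = 1132
u_10 = -3·1132 + -1·-754 + 3·440 = -1322
u_11 = -3·-1322 + -1·1132 + 3·-754 = 572
u_12 = -3·572 + -1·-1322 + 3·1132 = 3002
u_13 = -3·3002 + -1·572 + 3·-1322 = -13544
u_14 = -3·-13544 + -1·3002 + 3·572 = 39346
u_15 = -3·39346 + -1·-13544 + 3·3002 = -95488
u_16 = -3·-95488 + -1·39346 + 3·-13544 = 206486
u_17 = -3·206486 + -1·-95488 + 3·39346 = -405932
u_18 = -3·-405932 + -1·206486 + 3·-95488 = 724846
u_19 = -3·724846 + -1·-405932 + 3·206486 = -1149148
u_20 = -3·-1149148 + -1·724846 + 3·-405932 = 1504802
u_21 = -3·1504802 + -1·-1149148 + 3·724846 = -1190720
u_22 = -3·-1190720 + -1·1504802 + 3·-1149148 = -1380086
u_23 = -3·-1380086 + -1·-1190720 + 3·1504802 = 9845384

9845384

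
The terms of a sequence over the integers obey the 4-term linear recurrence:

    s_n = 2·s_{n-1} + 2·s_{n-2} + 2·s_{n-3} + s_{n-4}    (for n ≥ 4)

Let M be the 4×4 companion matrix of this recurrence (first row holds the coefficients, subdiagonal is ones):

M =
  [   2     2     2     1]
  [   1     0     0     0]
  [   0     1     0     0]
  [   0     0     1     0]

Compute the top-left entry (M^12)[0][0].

301769

(M^12)[0][0] is the top entry after applying M 12 times to the unit state (1, 0, 0, 0). Equivalently it is h_{15} for the auxiliary sequence (h_n) obeying the same recurrence with h_3 = 1 and h_i = 0 for 0 ≤ i < 3:
h_4 = 2·1 + 2·0 + 2·0 + 1·0 = 2
h_5 = 2·2 + 2·1 + 2·0 + 1·0 = 6
h_6 = 2·6 + 2·2 + 2·1 + 1·0 = 18
h_7 = 2·18 + 2·6 + 2·2 + 1·1 = 53
h_8 = 2·53 + 2·18 + 2·6 + 1·2 = 156
h_9 = 2·156 + 2·53 + 2·18 + 1·6 = 460
h_10 = 2·460 + 2·156 + 2·53 + 1·18 = 1356
h_11 = 2·1356 + 2·460 + 2·156 + 1·53 = 3997
h_12 = 2·3997 + 2·1356 + 2·460 + 1·156 = 11782
h_13 = 2·11782 + 2·3997 + 2·1356 + 1·460 = 34730
h_14 = 2·34730 + 2·11782 + 2·3997 + 1·1356 = 102374
h_15 = 2·102374 + 2·34730 + 2·11782 + 1·3997 = 301769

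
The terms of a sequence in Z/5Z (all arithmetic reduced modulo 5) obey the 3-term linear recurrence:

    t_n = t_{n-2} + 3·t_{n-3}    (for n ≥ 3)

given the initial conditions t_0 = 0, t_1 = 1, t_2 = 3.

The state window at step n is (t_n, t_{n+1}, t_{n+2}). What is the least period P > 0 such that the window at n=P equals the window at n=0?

n=0: window = (0, 1, 3)
n=1: window = (1, 3, 1)
n=2: window = (3, 1, 1)
n=3: window = (1, 1, 0)
n=4: window = (1, 0, 4)
n=5: window = (0, 4, 3)
n=6: window = (4, 3, 4)
n=7: window = (3, 4, 0)
n=8: window = (4, 0, 3)
n=9: window = (0, 3, 2)
n=10: window = (3, 2, 3)
n=11: window = (2, 3, 1)
n=12: window = (3, 1, 4)
n=13: window = (1, 4, 0)
n=14: window = (4, 0, 2)
n=15: window = (0, 2, 2)
n=16: window = (2, 2, 2)
n=17: window = (2, 2, 3)
n=18: window = (2, 3, 3)
n=19: window = (3, 3, 4)
n=20: window = (3, 4, 2)
n=21: window = (4, 2, 3)
n=22: window = (2, 3, 4)
n=23: window = (3, 4, 4)
n=24: window = (4, 4, 3)
n=25: window = (4, 3, 1)
n=26: window = (3, 1, 0)
n=27: window = (1, 0, 0)
n=28: window = (0, 0, 3)
n=29: window = (0, 3, 0)
n=30: window = (3, 0, 3)
n=31: window = (0, 3, 4)
n=32: window = (3, 4, 3)
n=33: window = (4, 3, 3)
n=34: window = (3, 3, 0)
n=35: window = (3, 0, 2)
n=36: window = (0, 2, 4)
n=37: window = (2, 4, 2)
n=38: window = (4, 2, 0)
n=39: window = (2, 0, 4)
n=40: window = (0, 4, 1)
…
n=122: window = (0, 1, 0)
n=123: window = (1, 0, 1)
n=124: window = (0, 1, 3)
window at n=124 equals window at n=0 → period = 124

124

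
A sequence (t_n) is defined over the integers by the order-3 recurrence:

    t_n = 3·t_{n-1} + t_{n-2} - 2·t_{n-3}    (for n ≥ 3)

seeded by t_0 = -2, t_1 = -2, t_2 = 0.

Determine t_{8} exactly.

t_3 = 3·0 + 1·-2 + -2·-2 = 2
t_4 = 3·2 + 1·0 + -2·-2 = 10
t_5 = 3·10 + 1·2 + -2·0 = 32
t_6 = 3·32 + 1·10 + -2·2 = 102
t_7 = 3·102 + 1·32 + -2·10 = 318
t_8 = 3·318 + 1·102 + -2·32 = 992

992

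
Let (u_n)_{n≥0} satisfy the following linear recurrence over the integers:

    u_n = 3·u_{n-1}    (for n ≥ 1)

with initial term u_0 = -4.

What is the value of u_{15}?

-57395628

u_1 = 3·-4 = -12
u_2 = 3·-12 = -36
u_3 = 3·-36 = -108
u_4 = 3·-108 = -324
u_5 = 3·-324 = -972
u_6 = 3·-972 = -2916
u_7 = 3·-2916 = -8748
u_8 = 3·-8748 = -26244
u_9 = 3·-26244 = -78732
u_10 = 3·-78732 = -236196
u_11 = 3·-236196 = -708588
u_12 = 3·-708588 = -2125764
u_13 = 3·-2125764 = -6377292
u_14 = 3·-6377292 = -19131876
u_15 = 3·-19131876 = -57395628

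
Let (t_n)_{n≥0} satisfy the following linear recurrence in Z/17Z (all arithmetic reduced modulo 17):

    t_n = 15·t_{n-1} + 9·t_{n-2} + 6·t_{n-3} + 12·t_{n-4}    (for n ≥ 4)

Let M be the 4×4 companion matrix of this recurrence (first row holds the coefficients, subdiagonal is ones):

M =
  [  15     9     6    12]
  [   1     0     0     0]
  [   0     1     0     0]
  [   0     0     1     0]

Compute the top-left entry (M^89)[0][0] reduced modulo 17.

0

(M^89)[0][0] is the top entry after applying M 89 times to the unit state (1, 0, 0, 0). Equivalently it is h_{92} for the auxiliary sequence (h_n) obeying the same recurrence with h_3 = 1 and h_i = 0 for 0 ≤ i < 3:
h_4 = 15·1 + 9·0 + 6·0 + 12·0 = 15
h_5 = 15·15 + 9·1 + 6·0 + 12·0 = 13
h_6 = 15·13 + 9·15 + 6·1 + 12·0 = 13
h_7 = 15·13 + 9·13 + 6·15 + 12·1 = 6
h_8 = 15·6 + 9·13 + 6·13 + 12·15 = 6
h_9 = 15·6 + 9·6 + 6·13 + 12·13 = 4
h_10 = 15·4 + 9·6 + 6·6 + 12·13 = 0
h_11 = 15·0 + 9·4 + 6·6 + 12·6 = 8
h_12 = 15·8 + 9·0 + 6·4 + 12·6 = 12
h_13 = 15·12 + 9·8 + 6·0 + 12·4 = 11
h_14 = 15·11 + 9·12 + 6·8 + 12·0 = 15
h_15 = 15·15 + 9·11 + 6·12 + 12·8 = 16
h_16 = 15·16 + 9·15 + 6·11 + 12·12 = 7
h_17 = 15·7 + 9·16 + 6·15 + 12·11 = 12
h_18 = 15·12 + 9·7 + 6·16 + 12·15 = 9
h_19 = 15·9 + 9·12 + 6·7 + 12·16 = 1
h_20 = 15·1 + 9·9 + 6·12 + 12·7 = 14
h_21 = 15·14 + 9·1 + 6·9 + 12·12 = 9
h_22 = 15·9 + 9·14 + 6·1 + 12·9 = 1
h_23 = 15·1 + 9·9 + 6·14 + 12·1 = 5
h_24 = 15·5 + 9·1 + 6·9 + 12·14 = 0
h_25 = 15·0 + 9·5 + 6·1 + 12·9 = 6
h_26 = 15·6 + 9·0 + 6·5 + 12·1 = 13
h_27 = 15·13 + 9·6 + 6·0 + 12·5 = 3
h_28 = 15·3 + 9·13 + 6·6 + 12·0 = 11
h_29 = 15·11 + 9·3 + 6·13 + 12·6 = 2
h_30 = 15·2 + 9·11 + 6·3 + 12·13 = 14
h_31 = 15·14 + 9·2 + 6·11 + 12·3 = 7
h_32 = 15·7 + 9·14 + 6·2 + 12·11 = 1
h_33 = 15·1 + 9·7 + 6·14 + 12·2 = 16
h_34 = 15·16 + 9·1 + 6·7 + 12·14 = 0
h_35 = 15·0 + 9·16 + 6·1 + 12·7 = 13
h_36 = 15·13 + 9·0 + 6·16 + 12·1 = 14
h_37 = 15·14 + 9·13 + 6·0 + 12·16 = 9
h_38 = 15·9 + 9·14 + 6·13 + 12·0 = 16
h_39 = 15·16 + 9·9 + 6·14 + 12·13 = 0
h_40 = 15·0 + 9·16 + 6·9 + 12·14 = 9
h_41 = 15·9 + 9·0 + 6·16 + 12·9 = 16
h_42 = 15·16 + 9·9 + 6·0 + 12·16 = 3
h_43 = 15·3 + 9·16 + 6·9 + 12·0 = 5
h_44 = 15·5 + 9·3 + 6·16 + 12·9 = 0
h_45 = 15·0 + 9·5 + 6·3 + 12·16 = 0
h_46 = 15·0 + 9·0 + 6·5 + 12·3 = 15
h_47 = 15·15 + 9·0 + 6·0 + 12·5 = 13
h_48 = 15·13 + 9·15 + 6·0 + 12·0 = 7
h_49 = 15·7 + 9·13 + 6·15 + 12·0 = 6
h_50 = 15·6 + 9·7 + 6·13 + 12·15 = 3
h_51 = 15·3 + 9·6 + 6·7 + 12·13 = 8
h_52 = 15·8 + 9·3 + 6·6 + 12·7 = 12
h_53 = 15·12 + 9·8 + 6·3 + 12·6 = 2
h_54 = 15·2 + 9·12 + 6·8 + 12·3 = 1
h_55 = 15·1 + 9·2 + 6·12 + 12·8 = 14
h_56 = 15·14 + 9·1 + 6·2 + 12·12 = 1
h_57 = 15·1 + 9·14 + 6·1 + 12·2 = 1
h_58 = 15·1 + 9·1 + 6·14 + 12·1 = 1
h_59 = 15·1 + 9·1 + 6·1 + 12·14 = 11
h_60 = 15·11 + 9·1 + 6·1 + 12·1 = 5
h_61 = 15·5 + 9·11 + 6·1 + 12·1 = 5
h_62 = 15·5 + 9·5 + 6·11 + 12·1 = 11
h_63 = 15·11 + 9·5 + 6·5 + 12·11 = 15
h_64 = 15·15 + 9·11 + 6·5 + 12·5 = 6
h_65 = 15·6 + 9·15 + 6·11 + 12·5 = 11
h_66 = 15·11 + 9·6 + 6·15 + 12·11 = 16
h_67 = 15·16 + 9·11 + 6·6 + 12·15 = 11
h_68 = 15·11 + 9·16 + 6·11 + 12·6 = 5
h_69 = 15·5 + 9·11 + 6·16 + 12·11 = 11
h_70 = 15·11 + 9·5 + 6·11 + 12·16 = 9
h_71 = 15·9 + 9·11 + 6·5 + 12·11 = 5
h_72 = 15·5 + 9·9 + 6·11 + 12·5 = 10
h_73 = 15·10 + 9·5 + 6·9 + 12·11 = 7
h_74 = 15·7 + 9·10 + 6·5 + 12·9 = 10
h_75 = 15·10 + 9·7 + 6·10 + 12·5 = 10
h_76 = 15·10 + 9·10 + 6·7 + 12·10 = 11
h_77 = 15·11 + 9·10 + 6·10 + 12·7 = 8
h_78 = 15·8 + 9·11 + 6·10 + 12·10 = 8
h_79 = 15·8 + 9·8 + 6·11 + 12·10 = 4
h_80 = 15·4 + 9·8 + 6·8 + 12·11 = 6
h_81 = 15·6 + 9·4 + 6·8 + 12·8 = 15
h_82 = 15·15 + 9·6 + 6·4 + 12·8 = 8
h_83 = 15·8 + 9·15 + 6·6 + 12·4 = 16
h_84 = 15·16 + 9·8 + 6·15 + 12·6 = 15
h_85 = 15·15 + 9·16 + 6·8 + 12·15 = 2
h_86 = 15·2 + 9·15 + 6·16 + 12·8 = 0
h_87 = 15·0 + 9·2 + 6·15 + 12·16 = 11
h_88 = 15·11 + 9·0 + 6·2 + 12·15 = 0
h_89 = 15·0 + 9·11 + 6·0 + 12·2 = 4
h_90 = 15·4 + 9·0 + 6·11 + 12·0 = 7
h_91 = 15·7 + 9·4 + 6·0 + 12·11 = 1
h_92 = 15·1 + 9·7 + 6·4 + 12·0 = 0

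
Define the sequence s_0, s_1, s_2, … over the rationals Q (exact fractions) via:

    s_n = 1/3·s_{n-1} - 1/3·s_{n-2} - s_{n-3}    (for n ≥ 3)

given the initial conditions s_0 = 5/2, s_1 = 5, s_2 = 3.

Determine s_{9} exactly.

-11585/2187

s_3 = 1/3·3 + -1/3·5 + -1·5/2 = -19/6
s_4 = 1/3·-19/6 + -1/3·3 + -1·5 = -127/18
s_5 = 1/3·-127/18 + -1/3·-19/6 + -1·3 = -116/27
s_6 = 1/3·-116/27 + -1/3·-127/18 + -1·-19/6 = 331/81
s_7 = 1/3·331/81 + -1/3·-116/27 + -1·-127/18 = 4787/486
s_8 = 1/3·4787/486 + -1/3·331/81 + -1·-116/27 = 9065/1458
s_9 = 1/3·9065/1458 + -1/3·4787/486 + -1·331/81 = -11585/2187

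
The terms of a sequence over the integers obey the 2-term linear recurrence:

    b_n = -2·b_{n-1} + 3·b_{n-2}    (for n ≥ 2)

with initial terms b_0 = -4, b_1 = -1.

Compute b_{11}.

b_2 = -2·-1 + 3·-4 = -10
b_3 = -2·-10 + 3·-1 = 17
b_4 = -2·17 + 3·-10 = -64
b_5 = -2·-64 + 3·17 = 179
b_6 = -2·179 + 3·-64 = -550
b_7 = -2·-550 + 3·179 = 1637
b_8 = -2·1637 + 3·-550 = -4924
b_9 = -2·-4924 + 3·1637 = 14759
b_10 = -2·14759 + 3·-4924 = -44290
b_11 = -2·-44290 + 3·14759 = 132857

132857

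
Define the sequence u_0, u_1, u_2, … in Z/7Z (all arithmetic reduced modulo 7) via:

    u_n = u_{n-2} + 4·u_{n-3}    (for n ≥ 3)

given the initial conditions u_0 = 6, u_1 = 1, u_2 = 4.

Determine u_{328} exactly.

6

u_3 = 0·4 + 1·1 + 4·6 = 4
u_4 = 0·4 + 1·4 + 4·1 = 1
u_5 = 0·1 + 1·4 + 4·4 = 6
u_6 = 0·6 + 1·1 + 4·4 = 3
u_7 = 0·3 + 1·6 + 4·1 = 3
u_8 = 0·3 + 1·3 + 4·6 = 6
u_9 = 0·6 + 1·3 + 4·3 = 1
u_10 = 0·1 + 1·6 + 4·3 = 4
(u_8, u_9, u_10) = (6, 1, 4) = (u_0, u_1, u_2), so the sequence has period 8.
328 ≡ 0 (mod 8), hence u_328 = u_0 = 6.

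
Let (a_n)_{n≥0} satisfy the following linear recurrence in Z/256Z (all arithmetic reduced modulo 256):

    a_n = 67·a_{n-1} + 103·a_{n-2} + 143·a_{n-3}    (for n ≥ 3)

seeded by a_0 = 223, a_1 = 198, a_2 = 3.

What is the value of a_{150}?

119

a_3 = 67·3 + 103·198 + 143·223 = 4
a_4 = 67·4 + 103·3 + 143·198 = 219
a_5 = 67·219 + 103·4 + 143·3 = 154
a_6 = 67·154 + 103·219 + 143·4 = 167
a_7 = 67·167 + 103·154 + 143·219 = 0
a_8 = 67·0 + 103·167 + 143·154 = 55
Continuing the recurrence:
  a_9 = 174;  a_10 = 171;  a_11 = 124;  a_12 = 115;  a_13 = 130;  a_14 = 143
  a_15 = 248;  a_16 = 15;  a_17 = 150;  a_18 = 211;  a_19 = 244;  a_20 = 139
  a_21 = 106;  a_22 = 247;  a_23 = 240;  a_24 = 103;  a_25 = 126;  a_26 = 123
  a_27 = 108;  a_28 = 35;  a_29 = 82;  a_30 = 223;  a_31 = 232;  a_32 = 63
  a_33 = 102;  a_34 = 163;  a_35 = 228;  a_36 = 59;  a_37 = 58;  a_38 = 71
  a_39 = 224;  a_40 = 151;  a_41 = 78;  a_42 = 75;  a_43 = 92;  a_44 = 211
  a_45 = 34;  a_46 = 47;  a_47 = 216;  a_48 = 111;  a_49 = 54;  a_50 = 115
  a_51 = 212;  a_52 = 235;  a_53 = 10;  a_54 = 151;  a_55 = 208;  a_56 = 199
  a_57 = 30;  a_58 = 27;  a_59 = 76;  a_60 = 131;  a_61 = 242;  a_62 = 127
  a_63 = 200;  a_64 = 159;  a_65 = 6;  a_66 = 67;  a_67 = 196;  a_68 = 155
  a_69 = 218;  a_70 = 231;  a_71 = 192;  a_72 = 247;  a_73 = 238;  a_74 = 235
  a_75 = 60;  a_76 = 51;  a_77 = 194;  a_78 = 207;  a_79 = 184;  a_80 = 207
  a_81 = 214;  a_82 = 19;  a_83 = 180;  a_84 = 75;  a_85 = 170;  a_86 = 55
  a_87 = 176;  a_88 = 39;  a_89 = 190;  a_90 = 187;  a_91 = 44;  a_92 = 227
  a_93 = 146;  a_94 = 31;  a_95 = 168;  a_96 = 255;  a_97 = 166;  a_98 = 227
  a_99 = 164;  a_100 = 251;  a_101 = 122;  a_102 = 135;  a_103 = 160;  a_104 = 87
  a_105 = 142;  a_106 = 139;  a_107 = 28;  a_108 = 147;  a_109 = 98;  a_110 = 111
  a_111 = 152;  a_112 = 47;  a_113 = 118;  a_114 = 179;  a_115 = 148;  a_116 = 171
  a_117 = 74;  a_118 = 215;  a_119 = 144;  a_120 = 135;  a_121 = 94;  a_122 = 91
  a_123 = 12;  a_124 = 67;  a_125 = 50;  a_126 = 191;  a_127 = 136;  a_128 = 95
  a_129 = 70;  a_130 = 131;  a_131 = 132;  a_132 = 91;  a_133 = 26;  a_134 = 39
  a_135 = 128;  a_136 = 183;  a_137 = 46;  a_138 = 43;  a_139 = 252;  a_140 = 243
  a_141 = 2;  a_142 = 15;  a_143 = 120;  a_144 = 143;  a_145 = 22;  a_146 = 83
  a_147 = 116;  a_148 = 11
a_149 = 67·11 + 103·116 + 143·83 = 234
a_150 = 67·234 + 103·11 + 143·116 = 119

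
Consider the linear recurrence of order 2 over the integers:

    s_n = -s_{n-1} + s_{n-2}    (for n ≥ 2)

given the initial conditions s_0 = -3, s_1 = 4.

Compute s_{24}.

-271443

s_2 = -1·4 + 1·-3 = -7
s_3 = -1·-7 + 1·4 = 11
s_4 = -1·11 + 1·-7 = -18
s_5 = -1·-18 + 1·11 = 29
s_6 = -1·29 + 1·-18 = -47
s_7 = -1·-47 + 1·29 = 76
s_8 = -1·76 + 1·-47 = -123
s_9 = -1·-123 + 1·76 = 199
s_10 = -1·199 + 1·-123 = -322
s_11 = -1·-322 + 1·199 = 521
s_12 = -1·521 + 1·-322 = -843
s_13 = -1·-843 + 1·521 = 1364
s_14 = -1·1364 + 1·-843 = -2207
s_15 = -1·-2207 + 1·1364 = 3571
s_16 = -1·3571 + 1·-2207 = -5778
s_17 = -1·-5778 + 1·3571 = 9349
s_18 = -1·9349 + 1·-5778 = -15127
s_19 = -1·-15127 + 1·9349 = 24476
s_20 = -1·24476 + 1·-15127 = -39603
s_21 = -1·-39603 + 1·24476 = 64079
s_22 = -1·64079 + 1·-39603 = -103682
s_23 = -1·-103682 + 1·64079 = 167761
s_24 = -1·167761 + 1·-103682 = -271443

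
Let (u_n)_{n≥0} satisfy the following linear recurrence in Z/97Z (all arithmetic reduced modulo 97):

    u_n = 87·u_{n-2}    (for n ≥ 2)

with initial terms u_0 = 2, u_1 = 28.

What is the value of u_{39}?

u_2 = 0·28 + 87·2 = 77
u_3 = 0·77 + 87·28 = 11
u_4 = 0·11 + 87·77 = 6
u_5 = 0·6 + 87·11 = 84
u_6 = 0·84 + 87·6 = 37
u_7 = 0·37 + 87·84 = 33
u_8 = 0·33 + 87·37 = 18
u_9 = 0·18 + 87·33 = 58
u_10 = 0·58 + 87·18 = 14
u_11 = 0·14 + 87·58 = 2
u_12 = 0·2 + 87·14 = 54
u_13 = 0·54 + 87·2 = 77
u_14 = 0·77 + 87·54 = 42
u_15 = 0·42 + 87·77 = 6
u_16 = 0·6 + 87·42 = 65
u_17 = 0·65 + 87·6 = 37
u_18 = 0·37 + 87·65 = 29
u_19 = 0·29 + 87·37 = 18
u_20 = 0·18 + 87·29 = 1
u_21 = 0·1 + 87·18 = 14
u_22 = 0·14 + 87·1 = 87
u_23 = 0·87 + 87·14 = 54
u_24 = 0·54 + 87·87 = 3
u_25 = 0·3 + 87·54 = 42
u_26 = 0·42 + 87·3 = 67
u_27 = 0·67 + 87·42 = 65
u_28 = 0·65 + 87·67 = 9
u_29 = 0·9 + 87·65 = 29
u_30 = 0·29 + 87·9 = 7
u_31 = 0·7 + 87·29 = 1
u_32 = 0·1 + 87·7 = 27
u_33 = 0·27 + 87·1 = 87
u_34 = 0·87 + 87·27 = 21
u_35 = 0·21 + 87·87 = 3
u_36 = 0·3 + 87·21 = 81
u_37 = 0·81 + 87·3 = 67
u_38 = 0·67 + 87·81 = 63
u_39 = 0·63 + 87·67 = 9

9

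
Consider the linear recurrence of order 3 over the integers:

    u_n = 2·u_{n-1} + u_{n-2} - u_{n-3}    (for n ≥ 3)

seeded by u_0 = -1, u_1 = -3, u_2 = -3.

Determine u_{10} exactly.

u_3 = 2·-3 + 1·-3 + -1·-1 = -8
u_4 = 2·-8 + 1·-3 + -1·-3 = -16
u_5 = 2·-16 + 1·-8 + -1·-3 = -37
u_6 = 2·-37 + 1·-16 + -1·-8 = -82
u_7 = 2·-82 + 1·-37 + -1·-16 = -185
u_8 = 2·-185 + 1·-82 + -1·-37 = -415
u_9 = 2·-415 + 1·-185 + -1·-82 = -933
u_10 = 2·-933 + 1·-415 + -1·-185 = -2096

-2096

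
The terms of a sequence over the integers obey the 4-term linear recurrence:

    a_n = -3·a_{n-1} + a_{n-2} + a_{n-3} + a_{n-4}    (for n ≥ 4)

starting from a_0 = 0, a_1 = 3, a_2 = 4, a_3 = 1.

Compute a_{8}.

a_4 = -3·1 + 1·4 + 1·3 + 1·0 = 4
a_5 = -3·4 + 1·1 + 1·4 + 1·3 = -4
a_6 = -3·-4 + 1·4 + 1·1 + 1·4 = 21
a_7 = -3·21 + 1·-4 + 1·4 + 1·1 = -62
a_8 = -3·-62 + 1·21 + 1·-4 + 1·4 = 207

207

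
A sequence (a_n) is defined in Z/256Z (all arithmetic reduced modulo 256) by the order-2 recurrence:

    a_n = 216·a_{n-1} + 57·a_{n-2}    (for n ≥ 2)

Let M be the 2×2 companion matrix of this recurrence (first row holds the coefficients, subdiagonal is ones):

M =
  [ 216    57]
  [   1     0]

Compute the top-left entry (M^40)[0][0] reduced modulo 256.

(M^40)[0][0] is the top entry after applying M 40 times to the unit state (1, 0). Equivalently it is h_{41} for the auxiliary sequence (h_n) obeying the same recurrence with h_1 = 1 and h_i = 0 for 0 ≤ i < 1:
h_2 = 216·1 + 57·0 = 216
h_3 = 216·216 + 57·1 = 121
h_4 = 216·121 + 57·216 = 48
h_5 = 216·48 + 57·121 = 113
h_6 = 216·113 + 57·48 = 8
h_7 = 216·8 + 57·113 = 233
h_8 = 216·233 + 57·8 = 96
h_9 = 216·96 + 57·233 = 225
h_10 = 216·225 + 57·96 = 56
h_11 = 216·56 + 57·225 = 89
h_12 = 216·89 + 57·56 = 144
h_13 = 216·144 + 57·89 = 81
h_14 = 216·81 + 57·144 = 104
h_15 = 216·104 + 57·81 = 201
h_16 = 216·201 + 57·104 = 192
h_17 = 216·192 + 57·201 = 193
h_18 = 216·193 + 57·192 = 152
h_19 = 216·152 + 57·193 = 57
h_20 = 216·57 + 57·152 = 240
h_21 = 216·240 + 57·57 = 49
h_22 = 216·49 + 57·240 = 200
h_23 = 216·200 + 57·49 = 169
h_24 = 216·169 + 57·200 = 32
h_25 = 216·32 + 57·169 = 161
h_26 = 216·161 + 57·32 = 248
h_27 = 216·248 + 57·161 = 25
h_28 = 216·25 + 57·248 = 80
h_29 = 216·80 + 57·25 = 17
h_30 = 216·17 + 57·80 = 40
h_31 = 216·40 + 57·17 = 137
h_32 = 216·137 + 57·40 = 128
h_33 = 216·128 + 57·137 = 129
h_34 = 216·129 + 57·128 = 88
h_35 = 216·88 + 57·129 = 249
h_36 = 216·249 + 57·88 = 176
h_37 = 216·176 + 57·249 = 241
h_38 = 216·241 + 57·176 = 136
h_39 = 216·136 + 57·241 = 105
h_40 = 216·105 + 57·136 = 224
h_41 = 216·224 + 57·105 = 97

97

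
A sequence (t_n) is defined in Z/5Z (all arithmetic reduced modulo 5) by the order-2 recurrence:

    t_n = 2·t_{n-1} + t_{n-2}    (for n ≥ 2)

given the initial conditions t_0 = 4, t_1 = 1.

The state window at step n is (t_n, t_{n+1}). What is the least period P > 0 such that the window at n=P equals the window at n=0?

n=0: window = (4, 1)
n=1: window = (1, 1)
n=2: window = (1, 3)
n=3: window = (3, 2)
n=4: window = (2, 2)
n=5: window = (2, 1)
n=6: window = (1, 4)
n=7: window = (4, 4)
n=8: window = (4, 2)
n=9: window = (2, 3)
n=10: window = (3, 3)
n=11: window = (3, 4)
n=12: window = (4, 1)
window at n=12 equals window at n=0 → period = 12

12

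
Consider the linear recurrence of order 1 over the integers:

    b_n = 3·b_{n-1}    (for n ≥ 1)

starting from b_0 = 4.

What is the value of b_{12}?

b_1 = 3·4 = 12
b_2 = 3·12 = 36
b_3 = 3·36 = 108
b_4 = 3·108 = 324
b_5 = 3·324 = 972
b_6 = 3·972 = 2916
b_7 = 3·2916 = 8748
b_8 = 3·8748 = 26244
b_9 = 3·26244 = 78732
b_10 = 3·78732 = 236196
b_11 = 3·236196 = 708588
b_12 = 3·708588 = 2125764

2125764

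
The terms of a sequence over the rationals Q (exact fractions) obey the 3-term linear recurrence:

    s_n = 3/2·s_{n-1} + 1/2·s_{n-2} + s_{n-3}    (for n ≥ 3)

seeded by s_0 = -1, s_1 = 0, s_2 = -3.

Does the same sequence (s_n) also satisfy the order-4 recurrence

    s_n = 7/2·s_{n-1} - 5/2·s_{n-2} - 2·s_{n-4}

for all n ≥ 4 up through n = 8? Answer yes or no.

Terms s_0..s_8: -1, 0, -3, -11/2, -39/4, -163/8, -655/16, -2603/32, -10423/64
n=4: candidate gives -39/4, actual s_4 = -39/4 ✓
n=5: candidate gives -163/8, actual s_5 = -163/8 ✓
n=6: candidate gives -655/16, actual s_6 = -655/16 ✓
n=7: candidate gives -2603/32, actual s_7 = -2603/32 ✓
n=8: candidate gives -10423/64, actual s_8 = -10423/64 ✓

yes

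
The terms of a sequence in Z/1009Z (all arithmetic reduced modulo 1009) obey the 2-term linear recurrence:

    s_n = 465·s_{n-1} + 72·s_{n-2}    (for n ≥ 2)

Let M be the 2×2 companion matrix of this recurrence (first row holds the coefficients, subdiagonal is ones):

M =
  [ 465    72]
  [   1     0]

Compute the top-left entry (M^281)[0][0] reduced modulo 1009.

(M^281)[0][0] is the top entry after applying M 281 times to the unit state (1, 0). Equivalently it is h_{282} for the auxiliary sequence (h_n) obeying the same recurrence with h_1 = 1 and h_i = 0 for 0 ≤ i < 1:
h_2 = 465·1 + 72·0 = 465
h_3 = 465·465 + 72·1 = 371
h_4 = 465·371 + 72·465 = 159
h_5 = 465·159 + 72·371 = 756
h_6 = 465·756 + 72·159 = 757
h_7 = 465·757 + 72·756 = 819
Continuing the recurrence:
  h_8 = 460;  h_9 = 438;  h_10 = 684;  h_11 = 482;  h_12 = 948;  h_13 = 285
  h_14 = 999;  h_15 = 735;  h_16 = 13;  h_17 = 443;  h_18 = 86;  h_19 = 247
  h_20 = 976;  h_21 = 421;  h_22 = 670;  h_23 = 820;  h_24 = 715;  h_25 = 23
  h_26 = 626;  h_27 = 136;  h_28 = 349;  h_29 = 547;  h_30 = 999;  h_31 = 428
  h_32 = 536;  h_33 = 563;  h_34 = 714;  h_35 = 225;  h_36 = 647;  h_37 = 229
  h_38 = 710;  h_39 = 551;  h_40 = 599;  h_41 = 372;  h_42 = 182;  h_43 = 424
  h_44 = 392;  h_45 = 918;  h_46 = 35;  h_47 = 642;  h_48 = 368;  h_49 = 409
  h_50 = 755;  h_51 = 130;  h_52 = 793;  h_53 = 739;  h_54 = 158;  h_55 = 553
  h_56 = 127;  h_57 = 998;  h_58 = 1002;  h_59 = 998;  h_60 = 435;  h_61 = 692
  h_62 = 959;  h_63 = 340;  h_64 = 123;  h_65 = 955;  h_66 = 899;  h_67 = 457
  h_68 = 767;  h_69 = 85;  h_70 = 912;  h_71 = 366;  h_72 = 757;  h_73 = 991
  h_74 = 729;  h_75 = 683;  h_76 = 789;  h_77 = 353;  h_78 = 991;  h_79 = 902
  h_80 = 408;  h_81 = 396;  h_82 = 617;  h_83 = 609;  h_84 = 693;  h_85 = 835
  h_86 = 265;  h_87 = 716;  h_88 = 888;  h_89 = 332;  h_90 = 372;  h_91 = 129
  h_92 = 1004;  h_93 = 909;  h_94 = 563;  h_95 = 327;  h_96 = 881;  h_97 = 348
  h_98 = 245;  h_99 = 748;  h_100 = 202;  h_101 = 472;  h_102 = 945;  h_103 = 188
  h_104 = 74;  h_105 = 523;  h_106 = 309;  h_107 = 730;  h_108 = 476;  h_109 = 461
  h_110 = 423;  h_111 = 844;  h_112 = 145;  h_113 = 50;  h_114 = 393;  h_115 = 689
  h_116 = 576;  h_117 = 622;  h_118 = 759;  h_119 = 173;  h_120 = 896;  h_121 = 271
  h_122 = 835;  h_123 = 151;  h_124 = 174;  h_125 = 972;  h_126 = 368;  h_127 = 962
  h_128 = 605;  h_129 = 466;  h_130 = 937;  h_131 = 72;  h_132 = 44;  h_133 = 419
  h_134 = 239;  h_135 = 43;  h_136 = 879;  h_137 = 159;  h_138 = 1008;  h_139 = 893
  h_140 = 474;  h_141 = 168;  h_142 = 249;  h_143 = 747;  h_144 = 25;  h_145 = 833
  h_146 = 680;  h_147 = 828;  h_148 = 110;  h_149 = 785;  h_150 = 624;  h_151 = 593
  h_152 = 820;  h_153 = 216;  h_154 = 58;  h_155 = 144;  h_156 = 506;  h_157 = 471
  h_158 = 170;  h_159 = 963;  h_160 = 940;  h_161 = 927;  h_162 = 289;  h_163 = 338
  h_164 = 394;  h_165 = 701;  h_166 = 174;  h_167 = 212;  h_168 = 118;  h_169 = 513
  h_170 = 845;  h_171 = 27;  h_172 = 747;  h_173 = 185;  h_174 = 567;  h_175 = 509
  h_176 = 34;  h_177 = 999;  h_178 = 825;  h_179 = 494;  h_180 = 536;  h_181 = 270
  h_182 = 684;  h_183 = 494;  h_184 = 474;  h_185 = 701;  h_186 = 889;  h_187 = 726
  h_188 = 16;  h_189 = 181;  h_190 = 561;  h_191 = 458;  h_192 = 103;  h_193 = 151
  h_194 = 947;  h_195 = 204;  h_196 = 595;  h_197 = 771;  h_198 = 782;  h_199 = 407
  h_200 = 372;  h_201 = 484;  h_202 = 603;  h_203 = 435;  h_204 = 504;  h_205 = 313
  h_206 = 213;  h_207 = 501;  h_208 = 87;  h_209 = 852;  h_210 = 862;  h_211 = 52
  h_212 = 479;  h_213 = 463;  h_214 = 560;  h_215 = 117;  h_216 = 888;  h_217 = 591
  h_218 = 736;  h_219 = 363;  h_220 = 816;  h_221 = 967;  h_222 = 880;  h_223 = 558
  h_224 = 959;  h_225 = 782;  h_226 = 826;  h_227 = 470;  h_228 = 547;  h_229 = 630
  h_230 = 373;  h_231 = 861;  h_232 = 414;  h_233 = 234;  h_234 = 385;  h_235 = 127
  h_236 = 1;  h_237 = 528;  h_238 = 405;  h_239 = 325;  h_240 = 683;  h_241 = 962
  h_242 = 78;  h_243 = 598;  h_244 = 157;  h_245 = 26;  h_246 = 187;  h_247 = 35
  h_248 = 478;  h_249 = 792;  h_250 = 105;  h_251 = 913;  h_252 = 253;  h_253 = 752
  h_254 = 620;  h_255 = 393;  h_256 = 360;  h_257 = 959;  h_258 = 652;  h_259 = 916
  h_260 = 672;  h_261 = 57;  h_262 = 223;  h_263 = 845;  h_264 = 336;  h_265 = 145
  h_266 = 807;  h_267 = 257;  h_268 = 25;  h_269 = 868;  h_270 = 811;  h_271 = 696
  h_272 = 630;  h_273 = 2;  h_274 = 885;  h_275 = 1006;  h_276 = 776;  h_277 = 411
  h_278 = 791;  h_279 = 870;  h_280 = 389
h_281 = 465·389 + 72·870 = 356
h_282 = 465·356 + 72·389 = 829

829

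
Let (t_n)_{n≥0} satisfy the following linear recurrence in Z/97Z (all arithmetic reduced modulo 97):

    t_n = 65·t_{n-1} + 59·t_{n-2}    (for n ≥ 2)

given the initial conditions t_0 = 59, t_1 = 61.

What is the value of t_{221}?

t_2 = 65·61 + 59·59 = 74
t_3 = 65·74 + 59·61 = 67
t_4 = 65·67 + 59·74 = 88
t_5 = 65·88 + 59·67 = 70
t_6 = 65·70 + 59·88 = 42
t_7 = 65·42 + 59·70 = 70
t_8 = 65·70 + 59·42 = 44
t_9 = 65·44 + 59·70 = 6
t_10 = 65·6 + 59·44 = 76
t_11 = 65·76 + 59·6 = 56
t_12 = 65·56 + 59·76 = 73
t_13 = 65·73 + 59·56 = 95
t_14 = 65·95 + 59·73 = 6
t_15 = 65·6 + 59·95 = 78
t_16 = 65·78 + 59·6 = 89
t_17 = 65·89 + 59·78 = 8
t_18 = 65·8 + 59·89 = 48
t_19 = 65·48 + 59·8 = 3
t_20 = 65·3 + 59·48 = 20
t_21 = 65·20 + 59·3 = 22
t_22 = 65·22 + 59·20 = 88
t_23 = 65·88 + 59·22 = 34
t_24 = 65·34 + 59·88 = 30
t_25 = 65·30 + 59·34 = 76
t_26 = 65·76 + 59·30 = 17
t_27 = 65·17 + 59·76 = 60
t_28 = 65·60 + 59·17 = 53
t_29 = 65·53 + 59·60 = 1
t_30 = 65·1 + 59·53 = 88
t_31 = 65·88 + 59·1 = 56
t_32 = 65·56 + 59·88 = 5
t_33 = 65·5 + 59·56 = 40
t_34 = 65·40 + 59·5 = 82
t_35 = 65·82 + 59·40 = 27
t_36 = 65·27 + 59·82 = 94
t_37 = 65·94 + 59·27 = 40
t_38 = 65·40 + 59·94 = 95
t_39 = 65·95 + 59·40 = 96
t_40 = 65·96 + 59·95 = 11
t_41 = 65·11 + 59·96 = 74
t_42 = 65·74 + 59·11 = 27
t_43 = 65·27 + 59·74 = 10
t_44 = 65·10 + 59·27 = 12
t_45 = 65·12 + 59·10 = 12
t_46 = 65·12 + 59·12 = 33
t_47 = 65·33 + 59·12 = 40
t_48 = 65·40 + 59·33 = 85
t_49 = 65·85 + 59·40 = 28
t_50 = 65·28 + 59·85 = 45
t_51 = 65·45 + 59·28 = 18
t_52 = 65·18 + 59·45 = 42
t_53 = 65·42 + 59·18 = 9
t_54 = 65·9 + 59·42 = 56
t_55 = 65·56 + 59·9 = 0
t_56 = 65·0 + 59·56 = 6
t_57 = 65·6 + 59·0 = 2
t_58 = 65·2 + 59·6 = 96
t_59 = 65·96 + 59·2 = 53
t_60 = 65·53 + 59·96 = 88
t_61 = 65·88 + 59·53 = 20
t_62 = 65·20 + 59·88 = 90
t_63 = 65·90 + 59·20 = 46
t_64 = 65·46 + 59·90 = 55
t_65 = 65·55 + 59·46 = 81
t_66 = 65·81 + 59·55 = 71
t_67 = 65·71 + 59·81 = 82
t_68 = 65·82 + 59·71 = 13
t_69 = 65·13 + 59·82 = 57
t_70 = 65·57 + 59·13 = 10
t_71 = 65·10 + 59·57 = 36
t_72 = 65·36 + 59·10 = 20
t_73 = 65·20 + 59·36 = 29
t_74 = 65·29 + 59·20 = 58
t_75 = 65·58 + 59·29 = 49
t_76 = 65·49 + 59·58 = 11
t_77 = 65·11 + 59·49 = 17
t_78 = 65·17 + 59·11 = 8
t_79 = 65·8 + 59·17 = 68
t_80 = 65·68 + 59·8 = 42
t_81 = 65·42 + 59·68 = 49
t_82 = 65·49 + 59·42 = 37
t_83 = 65·37 + 59·49 = 58
t_84 = 65·58 + 59·37 = 36
t_85 = 65·36 + 59·58 = 39
t_86 = 65·39 + 59·36 = 3
t_87 = 65·3 + 59·39 = 71
t_88 = 65·71 + 59·3 = 39
t_89 = 65·39 + 59·71 = 31
t_90 = 65·31 + 59·39 = 48
t_91 = 65·48 + 59·31 = 2
t_92 = 65·2 + 59·48 = 52
t_93 = 65·52 + 59·2 = 6
t_94 = 65·6 + 59·52 = 63
t_95 = 65·63 + 59·6 = 84
t_96 = 65·84 + 59·63 = 59
t_97 = 65·59 + 59·84 = 61
(t_96, t_97) = (59, 61) = (t_0, t_1), so the sequence has period 96.
221 ≡ 29 (mod 96), hence t_221 = t_29 = 1.

1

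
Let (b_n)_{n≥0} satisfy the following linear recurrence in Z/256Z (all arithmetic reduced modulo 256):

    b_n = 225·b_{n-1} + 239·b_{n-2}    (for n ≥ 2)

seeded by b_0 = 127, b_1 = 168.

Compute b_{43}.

8

b_2 = 225·168 + 239·127 = 57
b_3 = 225·57 + 239·168 = 241
b_4 = 225·241 + 239·57 = 8
b_5 = 225·8 + 239·241 = 7
b_6 = 225·7 + 239·8 = 159
b_7 = 225·159 + 239·7 = 72
b_8 = 225·72 + 239·159 = 185
b_9 = 225·185 + 239·72 = 209
b_10 = 225·209 + 239·185 = 104
b_11 = 225·104 + 239·209 = 135
b_12 = 225·135 + 239·104 = 191
b_13 = 225·191 + 239·135 = 232
b_14 = 225·232 + 239·191 = 57
b_15 = 225·57 + 239·232 = 177
b_16 = 225·177 + 239·57 = 200
b_17 = 225·200 + 239·177 = 7
b_18 = 225·7 + 239·200 = 223
b_19 = 225·223 + 239·7 = 136
b_20 = 225·136 + 239·223 = 185
b_21 = 225·185 + 239·136 = 145
b_22 = 225·145 + 239·185 = 40
b_23 = 225·40 + 239·145 = 135
b_24 = 225·135 + 239·40 = 255
b_25 = 225·255 + 239·135 = 40
b_26 = 225·40 + 239·255 = 57
b_27 = 225·57 + 239·40 = 113
b_28 = 225·113 + 239·57 = 136
b_29 = 225·136 + 239·113 = 7
b_30 = 225·7 + 239·136 = 31
b_31 = 225·31 + 239·7 = 200
b_32 = 225·200 + 239·31 = 185
b_33 = 225·185 + 239·200 = 81
b_34 = 225·81 + 239·185 = 232
b_35 = 225·232 + 239·81 = 135
b_36 = 225·135 + 239·232 = 63
b_37 = 225·63 + 239·135 = 104
b_38 = 225·104 + 239·63 = 57
b_39 = 225·57 + 239·104 = 49
b_40 = 225·49 + 239·57 = 72
b_41 = 225·72 + 239·49 = 7
b_42 = 225·7 + 239·72 = 95
b_43 = 225·95 + 239·7 = 8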